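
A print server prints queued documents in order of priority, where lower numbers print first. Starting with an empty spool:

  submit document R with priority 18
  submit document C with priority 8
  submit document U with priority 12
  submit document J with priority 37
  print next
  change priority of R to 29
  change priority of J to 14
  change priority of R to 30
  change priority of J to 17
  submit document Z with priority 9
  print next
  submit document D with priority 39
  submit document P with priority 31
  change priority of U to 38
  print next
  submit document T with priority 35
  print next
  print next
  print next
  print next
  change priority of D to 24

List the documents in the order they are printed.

add R (priority 18) → {R:18}
add C (priority 8) → {C:8, R:18}
add U (priority 12) → {C:8, U:12, R:18}
add J (priority 37) → {C:8, U:12, R:18, J:37}
print next → C; now {U:12, R:18, J:37}
update R to priority 29 → {U:12, R:29, J:37}
update J to priority 14 → {U:12, J:14, R:29}
update R to priority 30 → {U:12, J:14, R:30}
update J to priority 17 → {U:12, J:17, R:30}
add Z (priority 9) → {Z:9, U:12, J:17, R:30}
print next → Z; now {U:12, J:17, R:30}
add D (priority 39) → {U:12, J:17, R:30, D:39}
add P (priority 31) → {U:12, J:17, R:30, P:31, D:39}
update U to priority 38 → {J:17, R:30, P:31, U:38, D:39}
print next → J; now {R:30, P:31, U:38, D:39}
add T (priority 35) → {R:30, P:31, T:35, U:38, D:39}
print next → R; now {P:31, T:35, U:38, D:39}
print next → P; now {T:35, U:38, D:39}
print next → T; now {U:38, D:39}
print next → U; now {D:39}
update D to priority 24 → {D:24}

C → Z → J → R → P → T → U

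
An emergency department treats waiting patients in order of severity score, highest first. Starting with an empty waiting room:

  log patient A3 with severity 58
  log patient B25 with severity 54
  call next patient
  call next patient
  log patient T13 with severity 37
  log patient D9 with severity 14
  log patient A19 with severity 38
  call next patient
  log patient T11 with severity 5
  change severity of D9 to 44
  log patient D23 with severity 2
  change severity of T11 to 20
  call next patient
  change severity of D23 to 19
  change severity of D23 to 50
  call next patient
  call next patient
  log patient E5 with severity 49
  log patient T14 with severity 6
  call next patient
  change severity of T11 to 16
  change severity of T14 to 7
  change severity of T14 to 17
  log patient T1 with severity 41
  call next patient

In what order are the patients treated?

A3, B25, A19, D9, D23, T13, E5, T1

add A3 (severity 58) → {A3:58}
add B25 (severity 54) → {A3:58, B25:54}
call next patient → A3; now {B25:54}
call next patient → B25; now {}
add T13 (severity 37) → {T13:37}
add D9 (severity 14) → {T13:37, D9:14}
add A19 (severity 38) → {A19:38, T13:37, D9:14}
call next patient → A19; now {T13:37, D9:14}
add T11 (severity 5) → {T13:37, D9:14, T11:5}
update D9 to severity 44 → {D9:44, T13:37, T11:5}
add D23 (severity 2) → {D9:44, T13:37, T11:5, D23:2}
update T11 to severity 20 → {D9:44, T13:37, T11:20, D23:2}
call next patient → D9; now {T13:37, T11:20, D23:2}
update D23 to severity 19 → {T13:37, T11:20, D23:19}
update D23 to severity 50 → {D23:50, T13:37, T11:20}
call next patient → D23; now {T13:37, T11:20}
call next patient → T13; now {T11:20}
add E5 (severity 49) → {E5:49, T11:20}
add T14 (severity 6) → {E5:49, T11:20, T14:6}
call next patient → E5; now {T11:20, T14:6}
update T11 to severity 16 → {T11:16, T14:6}
update T14 to severity 7 → {T11:16, T14:7}
update T14 to severity 17 → {T14:17, T11:16}
add T1 (severity 41) → {T1:41, T14:17, T11:16}
call next patient → T1; now {T14:17, T11:16}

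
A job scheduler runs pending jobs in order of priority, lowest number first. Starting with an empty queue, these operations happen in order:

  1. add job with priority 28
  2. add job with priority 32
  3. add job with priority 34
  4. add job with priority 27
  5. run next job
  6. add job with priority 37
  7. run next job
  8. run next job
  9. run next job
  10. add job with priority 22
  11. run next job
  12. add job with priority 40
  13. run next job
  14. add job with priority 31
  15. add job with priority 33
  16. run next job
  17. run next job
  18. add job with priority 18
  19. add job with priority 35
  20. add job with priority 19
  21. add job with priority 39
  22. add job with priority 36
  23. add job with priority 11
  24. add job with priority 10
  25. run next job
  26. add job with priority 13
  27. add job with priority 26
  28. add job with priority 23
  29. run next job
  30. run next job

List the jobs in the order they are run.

27, 28, 32, 34, 22, 37, 31, 33, 10, 11, 13

insert 28 → {28}
insert 32 → {28, 32}
insert 34 → {28, 32, 34}
insert 27 → {27, 28, 32, 34}
run next job → 27; now {28, 32, 34}
insert 37 → {28, 32, 34, 37}
run next job → 28; now {32, 34, 37}
run next job → 32; now {34, 37}
run next job → 34; now {37}
insert 22 → {22, 37}
run next job → 22; now {37}
insert 40 → {37, 40}
run next job → 37; now {40}
insert 31 → {31, 40}
insert 33 → {31, 33, 40}
run next job → 31; now {33, 40}
run next job → 33; now {40}
insert 18 → {18, 40}
insert 35 → {18, 35, 40}
insert 19 → {18, 19, 35, 40}
insert 39 → {18, 19, 35, 39, 40}
insert 36 → {18, 19, 35, 36, 39, 40}
insert 11 → {11, 18, 19, 35, 36, 39, 40}
insert 10 → {10, 11, 18, 19, 35, 36, 39, 40}
run next job → 10; now {11, 18, 19, 35, 36, 39, 40}
insert 13 → {11, 13, 18, 19, 35, 36, 39, 40}
insert 26 → {11, 13, 18, 19, 26, 35, 36, 39, 40}
insert 23 → {11, 13, 18, 19, 23, 26, 35, 36, 39, 40}
run next job → 11; now {13, 18, 19, 23, 26, 35, 36, 39, 40}
run next job → 13; now {18, 19, 23, 26, 35, 36, 39, 40}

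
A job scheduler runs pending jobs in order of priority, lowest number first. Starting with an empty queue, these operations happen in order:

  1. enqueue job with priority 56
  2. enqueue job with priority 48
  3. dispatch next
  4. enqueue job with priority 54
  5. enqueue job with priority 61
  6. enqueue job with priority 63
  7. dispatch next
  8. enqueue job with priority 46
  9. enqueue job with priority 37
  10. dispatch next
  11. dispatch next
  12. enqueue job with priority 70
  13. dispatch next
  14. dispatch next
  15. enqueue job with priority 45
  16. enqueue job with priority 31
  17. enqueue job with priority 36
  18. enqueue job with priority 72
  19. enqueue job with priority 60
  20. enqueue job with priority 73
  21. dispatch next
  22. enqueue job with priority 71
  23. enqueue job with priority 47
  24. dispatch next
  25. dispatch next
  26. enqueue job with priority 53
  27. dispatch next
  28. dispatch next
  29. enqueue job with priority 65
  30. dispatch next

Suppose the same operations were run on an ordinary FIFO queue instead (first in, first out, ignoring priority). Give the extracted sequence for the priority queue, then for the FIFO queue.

priority queue: 48, 54, 37, 46, 56, 61, 31, 36, 45, 47, 53, 60; FIFO queue: [56, 48, 54, 61, 63, 46, 37, 70, 45, 31, 36, 72]

insert 56 → {56}
insert 48 → {48, 56}
dispatch next → 48; now {56}
insert 54 → {54, 56}
insert 61 → {54, 56, 61}
insert 63 → {54, 56, 61, 63}
dispatch next → 54; now {56, 61, 63}
insert 46 → {46, 56, 61, 63}
insert 37 → {37, 46, 56, 61, 63}
dispatch next → 37; now {46, 56, 61, 63}
dispatch next → 46; now {56, 61, 63}
insert 70 → {56, 61, 63, 70}
dispatch next → 56; now {61, 63, 70}
dispatch next → 61; now {63, 70}
insert 45 → {45, 63, 70}
insert 31 → {31, 45, 63, 70}
insert 36 → {31, 36, 45, 63, 70}
insert 72 → {31, 36, 45, 63, 70, 72}
insert 60 → {31, 36, 45, 60, 63, 70, 72}
insert 73 → {31, 36, 45, 60, 63, 70, 72, 73}
dispatch next → 31; now {36, 45, 60, 63, 70, 72, 73}
insert 71 → {36, 45, 60, 63, 70, 71, 72, 73}
insert 47 → {36, 45, 47, 60, 63, 70, 71, 72, 73}
dispatch next → 36; now {45, 47, 60, 63, 70, 71, 72, 73}
dispatch next → 45; now {47, 60, 63, 70, 71, 72, 73}
insert 53 → {47, 53, 60, 63, 70, 71, 72, 73}
dispatch next → 47; now {53, 60, 63, 70, 71, 72, 73}
dispatch next → 53; now {60, 63, 70, 71, 72, 73}
insert 65 → {60, 63, 65, 70, 71, 72, 73}
dispatch next → 60; now {63, 65, 70, 71, 72, 73}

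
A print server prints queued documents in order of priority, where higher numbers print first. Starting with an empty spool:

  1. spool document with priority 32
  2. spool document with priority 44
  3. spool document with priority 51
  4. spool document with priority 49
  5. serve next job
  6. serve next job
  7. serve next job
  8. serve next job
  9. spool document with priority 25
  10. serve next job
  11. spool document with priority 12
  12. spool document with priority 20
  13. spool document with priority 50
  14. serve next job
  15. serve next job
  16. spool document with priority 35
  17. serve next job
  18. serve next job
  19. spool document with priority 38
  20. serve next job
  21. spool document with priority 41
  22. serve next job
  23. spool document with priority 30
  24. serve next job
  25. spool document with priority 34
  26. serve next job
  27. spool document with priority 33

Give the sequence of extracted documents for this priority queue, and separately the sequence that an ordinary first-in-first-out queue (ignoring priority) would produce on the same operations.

priority queue: 51, 49, 44, 32, 25, 50, 20, 35, 12, 38, 41, 30, 34; FIFO queue: 32, 44, 51, 49, 25, 12, 20, 50, 35, 38, 41, 30, 34

insert 32 → {32}
insert 44 → {44, 32}
insert 51 → {51, 44, 32}
insert 49 → {51, 49, 44, 32}
serve next job → 51; now {49, 44, 32}
serve next job → 49; now {44, 32}
serve next job → 44; now {32}
serve next job → 32; now {}
insert 25 → {25}
serve next job → 25; now {}
insert 12 → {12}
insert 20 → {20, 12}
insert 50 → {50, 20, 12}
serve next job → 50; now {20, 12}
serve next job → 20; now {12}
insert 35 → {35, 12}
serve next job → 35; now {12}
serve next job → 12; now {}
insert 38 → {38}
serve next job → 38; now {}
insert 41 → {41}
serve next job → 41; now {}
insert 30 → {30}
serve next job → 30; now {}
insert 34 → {34}
serve next job → 34; now {}
insert 33 → {33}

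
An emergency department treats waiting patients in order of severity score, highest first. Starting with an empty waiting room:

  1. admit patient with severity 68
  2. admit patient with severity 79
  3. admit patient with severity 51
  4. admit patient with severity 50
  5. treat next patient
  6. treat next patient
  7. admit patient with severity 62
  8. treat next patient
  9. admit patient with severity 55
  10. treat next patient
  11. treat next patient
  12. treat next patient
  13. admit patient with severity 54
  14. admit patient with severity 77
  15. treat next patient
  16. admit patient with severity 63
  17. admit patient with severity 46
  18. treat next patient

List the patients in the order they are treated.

[79, 68, 62, 55, 51, 50, 77, 63]

insert 68 → {68}
insert 79 → {79, 68}
insert 51 → {79, 68, 51}
insert 50 → {79, 68, 51, 50}
treat next patient → 79; now {68, 51, 50}
treat next patient → 68; now {51, 50}
insert 62 → {62, 51, 50}
treat next patient → 62; now {51, 50}
insert 55 → {55, 51, 50}
treat next patient → 55; now {51, 50}
treat next patient → 51; now {50}
treat next patient → 50; now {}
insert 54 → {54}
insert 77 → {77, 54}
treat next patient → 77; now {54}
insert 63 → {63, 54}
insert 46 → {63, 54, 46}
treat next patient → 63; now {54, 46}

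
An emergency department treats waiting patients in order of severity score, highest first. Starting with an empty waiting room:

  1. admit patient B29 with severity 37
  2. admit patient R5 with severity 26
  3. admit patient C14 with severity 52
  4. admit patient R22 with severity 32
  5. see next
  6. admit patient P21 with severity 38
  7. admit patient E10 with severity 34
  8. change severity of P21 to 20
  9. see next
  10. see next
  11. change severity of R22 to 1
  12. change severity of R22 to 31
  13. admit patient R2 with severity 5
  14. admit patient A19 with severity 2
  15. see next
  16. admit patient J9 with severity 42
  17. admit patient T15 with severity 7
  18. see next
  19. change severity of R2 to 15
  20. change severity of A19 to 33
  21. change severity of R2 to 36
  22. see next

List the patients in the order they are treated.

C14 → B29 → E10 → R22 → J9 → R2

add B29 (severity 37) → {B29:37}
add R5 (severity 26) → {B29:37, R5:26}
add C14 (severity 52) → {C14:52, B29:37, R5:26}
add R22 (severity 32) → {C14:52, B29:37, R22:32, R5:26}
see next → C14; now {B29:37, R22:32, R5:26}
add P21 (severity 38) → {P21:38, B29:37, R22:32, R5:26}
add E10 (severity 34) → {P21:38, B29:37, E10:34, R22:32, R5:26}
update P21 to severity 20 → {B29:37, E10:34, R22:32, R5:26, P21:20}
see next → B29; now {E10:34, R22:32, R5:26, P21:20}
see next → E10; now {R22:32, R5:26, P21:20}
update R22 to severity 1 → {R5:26, P21:20, R22:1}
update R22 to severity 31 → {R22:31, R5:26, P21:20}
add R2 (severity 5) → {R22:31, R5:26, P21:20, R2:5}
add A19 (severity 2) → {R22:31, R5:26, P21:20, R2:5, A19:2}
see next → R22; now {R5:26, P21:20, R2:5, A19:2}
add J9 (severity 42) → {J9:42, R5:26, P21:20, R2:5, A19:2}
add T15 (severity 7) → {J9:42, R5:26, P21:20, T15:7, R2:5, A19:2}
see next → J9; now {R5:26, P21:20, T15:7, R2:5, A19:2}
update R2 to severity 15 → {R5:26, P21:20, R2:15, T15:7, A19:2}
update A19 to severity 33 → {A19:33, R5:26, P21:20, R2:15, T15:7}
update R2 to severity 36 → {R2:36, A19:33, R5:26, P21:20, T15:7}
see next → R2; now {A19:33, R5:26, P21:20, T15:7}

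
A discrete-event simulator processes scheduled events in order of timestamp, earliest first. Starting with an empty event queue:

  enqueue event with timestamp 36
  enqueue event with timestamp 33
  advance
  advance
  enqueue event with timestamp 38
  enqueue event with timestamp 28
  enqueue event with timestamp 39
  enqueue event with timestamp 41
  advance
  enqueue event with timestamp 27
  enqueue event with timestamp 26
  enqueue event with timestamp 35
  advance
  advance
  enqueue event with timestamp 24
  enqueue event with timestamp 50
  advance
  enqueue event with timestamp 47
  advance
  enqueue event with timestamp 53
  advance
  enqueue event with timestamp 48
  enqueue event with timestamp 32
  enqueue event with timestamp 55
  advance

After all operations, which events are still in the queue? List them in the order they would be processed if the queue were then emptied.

[39, 41, 47, 48, 50, 53, 55]

insert 36 → {36}
insert 33 → {33, 36}
advance → 33; now {36}
advance → 36; now {}
insert 38 → {38}
insert 28 → {28, 38}
insert 39 → {28, 38, 39}
insert 41 → {28, 38, 39, 41}
advance → 28; now {38, 39, 41}
insert 27 → {27, 38, 39, 41}
insert 26 → {26, 27, 38, 39, 41}
insert 35 → {26, 27, 35, 38, 39, 41}
advance → 26; now {27, 35, 38, 39, 41}
advance → 27; now {35, 38, 39, 41}
insert 24 → {24, 35, 38, 39, 41}
insert 50 → {24, 35, 38, 39, 41, 50}
advance → 24; now {35, 38, 39, 41, 50}
insert 47 → {35, 38, 39, 41, 47, 50}
advance → 35; now {38, 39, 41, 47, 50}
insert 53 → {38, 39, 41, 47, 50, 53}
advance → 38; now {39, 41, 47, 50, 53}
insert 48 → {39, 41, 47, 48, 50, 53}
insert 32 → {32, 39, 41, 47, 48, 50, 53}
insert 55 → {32, 39, 41, 47, 48, 50, 53, 55}
advance → 32; now {39, 41, 47, 48, 50, 53, 55}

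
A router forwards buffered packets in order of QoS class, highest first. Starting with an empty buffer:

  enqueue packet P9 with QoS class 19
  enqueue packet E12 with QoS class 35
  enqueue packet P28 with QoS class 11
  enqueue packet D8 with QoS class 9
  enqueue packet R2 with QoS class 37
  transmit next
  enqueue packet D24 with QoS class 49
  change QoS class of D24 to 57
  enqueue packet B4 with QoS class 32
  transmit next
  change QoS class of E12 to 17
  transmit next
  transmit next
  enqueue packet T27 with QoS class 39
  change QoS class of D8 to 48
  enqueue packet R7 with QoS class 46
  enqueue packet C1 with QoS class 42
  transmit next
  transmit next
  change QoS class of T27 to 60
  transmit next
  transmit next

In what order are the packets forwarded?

[R2, D24, B4, P9, D8, R7, T27, C1]

add P9 (QoS class 19) → {P9:19}
add E12 (QoS class 35) → {E12:35, P9:19}
add P28 (QoS class 11) → {E12:35, P9:19, P28:11}
add D8 (QoS class 9) → {E12:35, P9:19, P28:11, D8:9}
add R2 (QoS class 37) → {R2:37, E12:35, P9:19, P28:11, D8:9}
transmit next → R2; now {E12:35, P9:19, P28:11, D8:9}
add D24 (QoS class 49) → {D24:49, E12:35, P9:19, P28:11, D8:9}
update D24 to QoS class 57 → {D24:57, E12:35, P9:19, P28:11, D8:9}
add B4 (QoS class 32) → {D24:57, E12:35, B4:32, P9:19, P28:11, D8:9}
transmit next → D24; now {E12:35, B4:32, P9:19, P28:11, D8:9}
update E12 to QoS class 17 → {B4:32, P9:19, E12:17, P28:11, D8:9}
transmit next → B4; now {P9:19, E12:17, P28:11, D8:9}
transmit next → P9; now {E12:17, P28:11, D8:9}
add T27 (QoS class 39) → {T27:39, E12:17, P28:11, D8:9}
update D8 to QoS class 48 → {D8:48, T27:39, E12:17, P28:11}
add R7 (QoS class 46) → {D8:48, R7:46, T27:39, E12:17, P28:11}
add C1 (QoS class 42) → {D8:48, R7:46, C1:42, T27:39, E12:17, P28:11}
transmit next → D8; now {R7:46, C1:42, T27:39, E12:17, P28:11}
transmit next → R7; now {C1:42, T27:39, E12:17, P28:11}
update T27 to QoS class 60 → {T27:60, C1:42, E12:17, P28:11}
transmit next → T27; now {C1:42, E12:17, P28:11}
transmit next → C1; now {E12:17, P28:11}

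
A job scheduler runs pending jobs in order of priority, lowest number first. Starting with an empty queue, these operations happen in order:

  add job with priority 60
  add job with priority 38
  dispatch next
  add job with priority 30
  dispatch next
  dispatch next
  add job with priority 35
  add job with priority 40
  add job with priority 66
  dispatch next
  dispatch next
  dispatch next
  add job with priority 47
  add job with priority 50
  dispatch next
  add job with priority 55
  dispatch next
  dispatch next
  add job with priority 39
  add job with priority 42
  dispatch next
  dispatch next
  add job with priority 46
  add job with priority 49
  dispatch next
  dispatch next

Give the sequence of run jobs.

insert 60 → {60}
insert 38 → {38, 60}
dispatch next → 38; now {60}
insert 30 → {30, 60}
dispatch next → 30; now {60}
dispatch next → 60; now {}
insert 35 → {35}
insert 40 → {35, 40}
insert 66 → {35, 40, 66}
dispatch next → 35; now {40, 66}
dispatch next → 40; now {66}
dispatch next → 66; now {}
insert 47 → {47}
insert 50 → {47, 50}
dispatch next → 47; now {50}
insert 55 → {50, 55}
dispatch next → 50; now {55}
dispatch next → 55; now {}
insert 39 → {39}
insert 42 → {39, 42}
dispatch next → 39; now {42}
dispatch next → 42; now {}
insert 46 → {46}
insert 49 → {46, 49}
dispatch next → 46; now {49}
dispatch next → 49; now {}

38 → 30 → 60 → 35 → 40 → 66 → 47 → 50 → 55 → 39 → 42 → 46 → 49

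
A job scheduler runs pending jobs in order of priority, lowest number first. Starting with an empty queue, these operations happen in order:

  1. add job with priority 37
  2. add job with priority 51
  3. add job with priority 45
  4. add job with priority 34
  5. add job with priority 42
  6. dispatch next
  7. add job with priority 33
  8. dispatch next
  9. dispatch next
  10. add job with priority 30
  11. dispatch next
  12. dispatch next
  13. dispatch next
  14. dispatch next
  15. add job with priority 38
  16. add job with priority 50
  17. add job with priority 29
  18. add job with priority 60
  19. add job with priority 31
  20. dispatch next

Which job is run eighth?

29

insert 37 → {37}
insert 51 → {37, 51}
insert 45 → {37, 45, 51}
insert 34 → {34, 37, 45, 51}
insert 42 → {34, 37, 42, 45, 51}
dispatch next → 34; now {37, 42, 45, 51}
insert 33 → {33, 37, 42, 45, 51}
dispatch next → 33; now {37, 42, 45, 51}
dispatch next → 37; now {42, 45, 51}
insert 30 → {30, 42, 45, 51}
dispatch next → 30; now {42, 45, 51}
dispatch next → 42; now {45, 51}
dispatch next → 45; now {51}
dispatch next → 51; now {}
insert 38 → {38}
insert 50 → {38, 50}
insert 29 → {29, 38, 50}
insert 60 → {29, 38, 50, 60}
insert 31 → {29, 31, 38, 50, 60}
dispatch next → 29; now {31, 38, 50, 60}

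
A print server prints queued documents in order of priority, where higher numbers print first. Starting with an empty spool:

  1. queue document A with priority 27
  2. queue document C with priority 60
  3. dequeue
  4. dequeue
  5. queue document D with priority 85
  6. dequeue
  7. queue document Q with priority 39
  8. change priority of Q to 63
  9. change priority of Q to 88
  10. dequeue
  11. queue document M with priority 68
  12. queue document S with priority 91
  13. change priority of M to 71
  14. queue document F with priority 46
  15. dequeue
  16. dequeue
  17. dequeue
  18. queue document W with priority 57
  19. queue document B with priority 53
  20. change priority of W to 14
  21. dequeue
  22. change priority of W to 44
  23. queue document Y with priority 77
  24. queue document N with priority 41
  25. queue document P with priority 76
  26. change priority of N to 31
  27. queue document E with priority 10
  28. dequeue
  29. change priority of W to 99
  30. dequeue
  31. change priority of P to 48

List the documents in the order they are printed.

C → A → D → Q → S → M → F → B → Y → W

add A (priority 27) → {A:27}
add C (priority 60) → {C:60, A:27}
dequeue → C; now {A:27}
dequeue → A; now {}
add D (priority 85) → {D:85}
dequeue → D; now {}
add Q (priority 39) → {Q:39}
update Q to priority 63 → {Q:63}
update Q to priority 88 → {Q:88}
dequeue → Q; now {}
add M (priority 68) → {M:68}
add S (priority 91) → {S:91, M:68}
update M to priority 71 → {S:91, M:71}
add F (priority 46) → {S:91, M:71, F:46}
dequeue → S; now {M:71, F:46}
dequeue → M; now {F:46}
dequeue → F; now {}
add W (priority 57) → {W:57}
add B (priority 53) → {W:57, B:53}
update W to priority 14 → {B:53, W:14}
dequeue → B; now {W:14}
update W to priority 44 → {W:44}
add Y (priority 77) → {Y:77, W:44}
add N (priority 41) → {Y:77, W:44, N:41}
add P (priority 76) → {Y:77, P:76, W:44, N:41}
update N to priority 31 → {Y:77, P:76, W:44, N:31}
add E (priority 10) → {Y:77, P:76, W:44, N:31, E:10}
dequeue → Y; now {P:76, W:44, N:31, E:10}
update W to priority 99 → {W:99, P:76, N:31, E:10}
dequeue → W; now {P:76, N:31, E:10}
update P to priority 48 → {P:48, N:31, E:10}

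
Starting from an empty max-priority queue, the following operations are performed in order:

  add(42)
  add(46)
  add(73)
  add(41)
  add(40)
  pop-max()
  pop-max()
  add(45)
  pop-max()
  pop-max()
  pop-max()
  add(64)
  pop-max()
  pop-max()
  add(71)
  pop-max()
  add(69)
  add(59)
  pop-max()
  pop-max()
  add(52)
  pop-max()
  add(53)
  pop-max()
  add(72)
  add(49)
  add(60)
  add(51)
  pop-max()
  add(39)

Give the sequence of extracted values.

73, 46, 45, 42, 41, 64, 40, 71, 69, 59, 52, 53, 72

insert 42 → {42}
insert 46 → {46, 42}
insert 73 → {73, 46, 42}
insert 41 → {73, 46, 42, 41}
insert 40 → {73, 46, 42, 41, 40}
pop-max → 73; now {46, 42, 41, 40}
pop-max → 46; now {42, 41, 40}
insert 45 → {45, 42, 41, 40}
pop-max → 45; now {42, 41, 40}
pop-max → 42; now {41, 40}
pop-max → 41; now {40}
insert 64 → {64, 40}
pop-max → 64; now {40}
pop-max → 40; now {}
insert 71 → {71}
pop-max → 71; now {}
insert 69 → {69}
insert 59 → {69, 59}
pop-max → 69; now {59}
pop-max → 59; now {}
insert 52 → {52}
pop-max → 52; now {}
insert 53 → {53}
pop-max → 53; now {}
insert 72 → {72}
insert 49 → {72, 49}
insert 60 → {72, 60, 49}
insert 51 → {72, 60, 51, 49}
pop-max → 72; now {60, 51, 49}
insert 39 → {60, 51, 49, 39}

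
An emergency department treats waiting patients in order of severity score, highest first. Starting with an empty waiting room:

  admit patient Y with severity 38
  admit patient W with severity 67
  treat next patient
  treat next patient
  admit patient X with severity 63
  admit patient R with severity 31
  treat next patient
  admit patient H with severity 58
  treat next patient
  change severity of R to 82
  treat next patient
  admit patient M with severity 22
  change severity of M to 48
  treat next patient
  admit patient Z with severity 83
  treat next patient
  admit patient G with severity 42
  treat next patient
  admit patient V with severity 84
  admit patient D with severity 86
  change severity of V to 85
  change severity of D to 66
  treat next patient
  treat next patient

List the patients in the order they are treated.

W, Y, X, H, R, M, Z, G, V, D

add Y (severity 38) → {Y:38}
add W (severity 67) → {W:67, Y:38}
treat next patient → W; now {Y:38}
treat next patient → Y; now {}
add X (severity 63) → {X:63}
add R (severity 31) → {X:63, R:31}
treat next patient → X; now {R:31}
add H (severity 58) → {H:58, R:31}
treat next patient → H; now {R:31}
update R to severity 82 → {R:82}
treat next patient → R; now {}
add M (severity 22) → {M:22}
update M to severity 48 → {M:48}
treat next patient → M; now {}
add Z (severity 83) → {Z:83}
treat next patient → Z; now {}
add G (severity 42) → {G:42}
treat next patient → G; now {}
add V (severity 84) → {V:84}
add D (severity 86) → {D:86, V:84}
update V to severity 85 → {D:86, V:85}
update D to severity 66 → {V:85, D:66}
treat next patient → V; now {D:66}
treat next patient → D; now {}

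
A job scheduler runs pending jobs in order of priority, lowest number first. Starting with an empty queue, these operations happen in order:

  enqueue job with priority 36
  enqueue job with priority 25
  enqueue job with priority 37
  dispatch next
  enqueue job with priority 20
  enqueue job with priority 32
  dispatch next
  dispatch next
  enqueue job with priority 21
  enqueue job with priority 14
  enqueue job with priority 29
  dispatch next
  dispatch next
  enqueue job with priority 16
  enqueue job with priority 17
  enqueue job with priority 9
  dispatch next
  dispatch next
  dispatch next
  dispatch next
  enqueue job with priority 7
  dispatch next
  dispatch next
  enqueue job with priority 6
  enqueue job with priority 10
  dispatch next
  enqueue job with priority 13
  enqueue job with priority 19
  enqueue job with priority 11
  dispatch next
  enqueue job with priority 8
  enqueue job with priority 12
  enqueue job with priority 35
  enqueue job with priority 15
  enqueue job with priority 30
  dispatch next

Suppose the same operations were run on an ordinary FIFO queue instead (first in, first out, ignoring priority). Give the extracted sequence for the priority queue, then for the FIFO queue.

priority queue: [25, 20, 32, 14, 21, 9, 16, 17, 29, 7, 36, 6, 10, 8]; FIFO queue: 36, 25, 37, 20, 32, 21, 14, 29, 16, 17, 9, 7, 6, 10

insert 36 → {36}
insert 25 → {25, 36}
insert 37 → {25, 36, 37}
dispatch next → 25; now {36, 37}
insert 20 → {20, 36, 37}
insert 32 → {20, 32, 36, 37}
dispatch next → 20; now {32, 36, 37}
dispatch next → 32; now {36, 37}
insert 21 → {21, 36, 37}
insert 14 → {14, 21, 36, 37}
insert 29 → {14, 21, 29, 36, 37}
dispatch next → 14; now {21, 29, 36, 37}
dispatch next → 21; now {29, 36, 37}
insert 16 → {16, 29, 36, 37}
insert 17 → {16, 17, 29, 36, 37}
insert 9 → {9, 16, 17, 29, 36, 37}
dispatch next → 9; now {16, 17, 29, 36, 37}
dispatch next → 16; now {17, 29, 36, 37}
dispatch next → 17; now {29, 36, 37}
dispatch next → 29; now {36, 37}
insert 7 → {7, 36, 37}
dispatch next → 7; now {36, 37}
dispatch next → 36; now {37}
insert 6 → {6, 37}
insert 10 → {6, 10, 37}
dispatch next → 6; now {10, 37}
insert 13 → {10, 13, 37}
insert 19 → {10, 13, 19, 37}
insert 11 → {10, 11, 13, 19, 37}
dispatch next → 10; now {11, 13, 19, 37}
insert 8 → {8, 11, 13, 19, 37}
insert 12 → {8, 11, 12, 13, 19, 37}
insert 35 → {8, 11, 12, 13, 19, 35, 37}
insert 15 → {8, 11, 12, 13, 15, 19, 35, 37}
insert 30 → {8, 11, 12, 13, 15, 19, 30, 35, 37}
dispatch next → 8; now {11, 12, 13, 15, 19, 30, 35, 37}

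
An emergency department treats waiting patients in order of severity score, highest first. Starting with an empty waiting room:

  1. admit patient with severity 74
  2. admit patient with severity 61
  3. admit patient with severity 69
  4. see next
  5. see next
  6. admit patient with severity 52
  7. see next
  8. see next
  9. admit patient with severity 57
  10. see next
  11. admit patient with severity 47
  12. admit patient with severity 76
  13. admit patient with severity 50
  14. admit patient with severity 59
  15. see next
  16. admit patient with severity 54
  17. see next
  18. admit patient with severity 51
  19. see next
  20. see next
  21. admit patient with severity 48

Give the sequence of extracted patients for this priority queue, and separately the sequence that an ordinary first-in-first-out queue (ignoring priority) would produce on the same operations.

priority queue: 74 → 69 → 61 → 52 → 57 → 76 → 59 → 54 → 51; FIFO queue: 74, 61, 69, 52, 57, 47, 76, 50, 59

insert 74 → {74}
insert 61 → {74, 61}
insert 69 → {74, 69, 61}
see next → 74; now {69, 61}
see next → 69; now {61}
insert 52 → {61, 52}
see next → 61; now {52}
see next → 52; now {}
insert 57 → {57}
see next → 57; now {}
insert 47 → {47}
insert 76 → {76, 47}
insert 50 → {76, 50, 47}
insert 59 → {76, 59, 50, 47}
see next → 76; now {59, 50, 47}
insert 54 → {59, 54, 50, 47}
see next → 59; now {54, 50, 47}
insert 51 → {54, 51, 50, 47}
see next → 54; now {51, 50, 47}
see next → 51; now {50, 47}
insert 48 → {50, 48, 47}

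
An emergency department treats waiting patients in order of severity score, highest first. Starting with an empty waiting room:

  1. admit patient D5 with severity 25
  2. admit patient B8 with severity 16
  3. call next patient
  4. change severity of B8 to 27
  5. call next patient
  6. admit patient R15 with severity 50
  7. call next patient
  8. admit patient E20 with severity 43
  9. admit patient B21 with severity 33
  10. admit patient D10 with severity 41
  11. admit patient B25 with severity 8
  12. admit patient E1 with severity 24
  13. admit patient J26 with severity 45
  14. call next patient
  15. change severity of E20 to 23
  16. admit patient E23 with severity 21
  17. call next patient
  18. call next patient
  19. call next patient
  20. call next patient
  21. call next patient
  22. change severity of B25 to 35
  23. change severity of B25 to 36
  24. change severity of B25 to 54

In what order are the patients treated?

[D5, B8, R15, J26, D10, B21, E1, E20, E23]

add D5 (severity 25) → {D5:25}
add B8 (severity 16) → {D5:25, B8:16}
call next patient → D5; now {B8:16}
update B8 to severity 27 → {B8:27}
call next patient → B8; now {}
add R15 (severity 50) → {R15:50}
call next patient → R15; now {}
add E20 (severity 43) → {E20:43}
add B21 (severity 33) → {E20:43, B21:33}
add D10 (severity 41) → {E20:43, D10:41, B21:33}
add B25 (severity 8) → {E20:43, D10:41, B21:33, B25:8}
add E1 (severity 24) → {E20:43, D10:41, B21:33, E1:24, B25:8}
add J26 (severity 45) → {J26:45, E20:43, D10:41, B21:33, E1:24, B25:8}
call next patient → J26; now {E20:43, D10:41, B21:33, E1:24, B25:8}
update E20 to severity 23 → {D10:41, B21:33, E1:24, E20:23, B25:8}
add E23 (severity 21) → {D10:41, B21:33, E1:24, E20:23, E23:21, B25:8}
call next patient → D10; now {B21:33, E1:24, E20:23, E23:21, B25:8}
call next patient → B21; now {E1:24, E20:23, E23:21, B25:8}
call next patient → E1; now {E20:23, E23:21, B25:8}
call next patient → E20; now {E23:21, B25:8}
call next patient → E23; now {B25:8}
update B25 to severity 35 → {B25:35}
update B25 to severity 36 → {B25:36}
update B25 to severity 54 → {B25:54}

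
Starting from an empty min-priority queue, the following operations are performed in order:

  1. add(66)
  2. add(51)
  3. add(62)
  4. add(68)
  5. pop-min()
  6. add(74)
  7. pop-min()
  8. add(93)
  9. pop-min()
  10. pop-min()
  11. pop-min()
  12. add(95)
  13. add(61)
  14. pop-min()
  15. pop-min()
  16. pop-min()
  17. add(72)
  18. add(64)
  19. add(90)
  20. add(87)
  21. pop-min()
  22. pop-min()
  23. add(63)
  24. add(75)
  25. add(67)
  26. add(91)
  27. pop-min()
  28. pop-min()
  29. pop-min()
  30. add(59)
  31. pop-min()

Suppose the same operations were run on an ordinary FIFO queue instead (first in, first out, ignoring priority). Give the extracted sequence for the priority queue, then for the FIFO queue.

insert 66 → {66}
insert 51 → {51, 66}
insert 62 → {51, 62, 66}
insert 68 → {51, 62, 66, 68}
pop-min → 51; now {62, 66, 68}
insert 74 → {62, 66, 68, 74}
pop-min → 62; now {66, 68, 74}
insert 93 → {66, 68, 74, 93}
pop-min → 66; now {68, 74, 93}
pop-min → 68; now {74, 93}
pop-min → 74; now {93}
insert 95 → {93, 95}
insert 61 → {61, 93, 95}
pop-min → 61; now {93, 95}
pop-min → 93; now {95}
pop-min → 95; now {}
insert 72 → {72}
insert 64 → {64, 72}
insert 90 → {64, 72, 90}
insert 87 → {64, 72, 87, 90}
pop-min → 64; now {72, 87, 90}
pop-min → 72; now {87, 90}
insert 63 → {63, 87, 90}
insert 75 → {63, 75, 87, 90}
insert 67 → {63, 67, 75, 87, 90}
insert 91 → {63, 67, 75, 87, 90, 91}
pop-min → 63; now {67, 75, 87, 90, 91}
pop-min → 67; now {75, 87, 90, 91}
pop-min → 75; now {87, 90, 91}
insert 59 → {59, 87, 90, 91}
pop-min → 59; now {87, 90, 91}

priority queue: 51, 62, 66, 68, 74, 61, 93, 95, 64, 72, 63, 67, 75, 59; FIFO queue: 66 → 51 → 62 → 68 → 74 → 93 → 95 → 61 → 72 → 64 → 90 → 87 → 63 → 75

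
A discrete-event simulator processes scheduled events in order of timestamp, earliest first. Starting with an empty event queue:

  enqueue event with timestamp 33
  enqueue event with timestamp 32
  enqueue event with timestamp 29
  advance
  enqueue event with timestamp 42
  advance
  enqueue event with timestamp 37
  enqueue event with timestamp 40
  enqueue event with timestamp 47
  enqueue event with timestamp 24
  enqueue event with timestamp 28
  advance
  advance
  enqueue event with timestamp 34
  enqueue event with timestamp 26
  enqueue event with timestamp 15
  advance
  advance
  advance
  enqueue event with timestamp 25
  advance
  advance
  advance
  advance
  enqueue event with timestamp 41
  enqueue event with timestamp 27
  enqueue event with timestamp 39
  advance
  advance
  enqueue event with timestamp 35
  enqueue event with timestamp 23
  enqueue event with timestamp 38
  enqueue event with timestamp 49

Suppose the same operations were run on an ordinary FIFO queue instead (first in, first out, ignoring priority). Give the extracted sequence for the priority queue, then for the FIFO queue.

priority queue: [29, 32, 24, 28, 15, 26, 33, 25, 34, 37, 40, 27, 39]; FIFO queue: [33, 32, 29, 42, 37, 40, 47, 24, 28, 34, 26, 15, 25]

insert 33 → {33}
insert 32 → {32, 33}
insert 29 → {29, 32, 33}
advance → 29; now {32, 33}
insert 42 → {32, 33, 42}
advance → 32; now {33, 42}
insert 37 → {33, 37, 42}
insert 40 → {33, 37, 40, 42}
insert 47 → {33, 37, 40, 42, 47}
insert 24 → {24, 33, 37, 40, 42, 47}
insert 28 → {24, 28, 33, 37, 40, 42, 47}
advance → 24; now {28, 33, 37, 40, 42, 47}
advance → 28; now {33, 37, 40, 42, 47}
insert 34 → {33, 34, 37, 40, 42, 47}
insert 26 → {26, 33, 34, 37, 40, 42, 47}
insert 15 → {15, 26, 33, 34, 37, 40, 42, 47}
advance → 15; now {26, 33, 34, 37, 40, 42, 47}
advance → 26; now {33, 34, 37, 40, 42, 47}
advance → 33; now {34, 37, 40, 42, 47}
insert 25 → {25, 34, 37, 40, 42, 47}
advance → 25; now {34, 37, 40, 42, 47}
advance → 34; now {37, 40, 42, 47}
advance → 37; now {40, 42, 47}
advance → 40; now {42, 47}
insert 41 → {41, 42, 47}
insert 27 → {27, 41, 42, 47}
insert 39 → {27, 39, 41, 42, 47}
advance → 27; now {39, 41, 42, 47}
advance → 39; now {41, 42, 47}
insert 35 → {35, 41, 42, 47}
insert 23 → {23, 35, 41, 42, 47}
insert 38 → {23, 35, 38, 41, 42, 47}
insert 49 → {23, 35, 38, 41, 42, 47, 49}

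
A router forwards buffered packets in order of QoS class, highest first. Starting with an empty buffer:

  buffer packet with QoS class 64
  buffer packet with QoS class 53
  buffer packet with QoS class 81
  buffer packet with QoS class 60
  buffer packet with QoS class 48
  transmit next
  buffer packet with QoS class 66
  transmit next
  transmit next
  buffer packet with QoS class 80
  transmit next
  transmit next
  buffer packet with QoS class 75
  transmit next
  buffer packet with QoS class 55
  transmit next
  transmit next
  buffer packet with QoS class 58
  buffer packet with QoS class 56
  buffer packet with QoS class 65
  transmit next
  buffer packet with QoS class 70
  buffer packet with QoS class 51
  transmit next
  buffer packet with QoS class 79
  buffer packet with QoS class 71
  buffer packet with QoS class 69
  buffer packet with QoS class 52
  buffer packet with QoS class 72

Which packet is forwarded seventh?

insert 64 → {64}
insert 53 → {64, 53}
insert 81 → {81, 64, 53}
insert 60 → {81, 64, 60, 53}
insert 48 → {81, 64, 60, 53, 48}
transmit next → 81; now {64, 60, 53, 48}
insert 66 → {66, 64, 60, 53, 48}
transmit next → 66; now {64, 60, 53, 48}
transmit next → 64; now {60, 53, 48}
insert 80 → {80, 60, 53, 48}
transmit next → 80; now {60, 53, 48}
transmit next → 60; now {53, 48}
insert 75 → {75, 53, 48}
transmit next → 75; now {53, 48}
insert 55 → {55, 53, 48}
transmit next → 55; now {53, 48}
transmit next → 53; now {48}
insert 58 → {58, 48}
insert 56 → {58, 56, 48}
insert 65 → {65, 58, 56, 48}
transmit next → 65; now {58, 56, 48}
insert 70 → {70, 58, 56, 48}
insert 51 → {70, 58, 56, 51, 48}
transmit next → 70; now {58, 56, 51, 48}
insert 79 → {79, 58, 56, 51, 48}
insert 71 → {79, 71, 58, 56, 51, 48}
insert 69 → {79, 71, 69, 58, 56, 51, 48}
insert 52 → {79, 71, 69, 58, 56, 52, 51, 48}
insert 72 → {79, 72, 71, 69, 58, 56, 52, 51, 48}

55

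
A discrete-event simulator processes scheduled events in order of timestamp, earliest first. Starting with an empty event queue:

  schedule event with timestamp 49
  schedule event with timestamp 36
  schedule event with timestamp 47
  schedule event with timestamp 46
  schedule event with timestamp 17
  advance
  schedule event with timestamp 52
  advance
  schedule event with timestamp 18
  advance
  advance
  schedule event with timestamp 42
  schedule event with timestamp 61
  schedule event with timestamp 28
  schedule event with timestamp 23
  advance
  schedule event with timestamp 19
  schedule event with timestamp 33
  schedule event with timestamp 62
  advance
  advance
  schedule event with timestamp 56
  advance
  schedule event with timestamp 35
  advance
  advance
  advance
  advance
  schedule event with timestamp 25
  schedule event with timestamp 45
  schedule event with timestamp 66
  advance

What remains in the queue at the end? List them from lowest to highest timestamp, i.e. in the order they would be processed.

insert 49 → {49}
insert 36 → {36, 49}
insert 47 → {36, 47, 49}
insert 46 → {36, 46, 47, 49}
insert 17 → {17, 36, 46, 47, 49}
advance → 17; now {36, 46, 47, 49}
insert 52 → {36, 46, 47, 49, 52}
advance → 36; now {46, 47, 49, 52}
insert 18 → {18, 46, 47, 49, 52}
advance → 18; now {46, 47, 49, 52}
advance → 46; now {47, 49, 52}
insert 42 → {42, 47, 49, 52}
insert 61 → {42, 47, 49, 52, 61}
insert 28 → {28, 42, 47, 49, 52, 61}
insert 23 → {23, 28, 42, 47, 49, 52, 61}
advance → 23; now {28, 42, 47, 49, 52, 61}
insert 19 → {19, 28, 42, 47, 49, 52, 61}
insert 33 → {19, 28, 33, 42, 47, 49, 52, 61}
insert 62 → {19, 28, 33, 42, 47, 49, 52, 61, 62}
advance → 19; now {28, 33, 42, 47, 49, 52, 61, 62}
advance → 28; now {33, 42, 47, 49, 52, 61, 62}
insert 56 → {33, 42, 47, 49, 52, 56, 61, 62}
advance → 33; now {42, 47, 49, 52, 56, 61, 62}
insert 35 → {35, 42, 47, 49, 52, 56, 61, 62}
advance → 35; now {42, 47, 49, 52, 56, 61, 62}
advance → 42; now {47, 49, 52, 56, 61, 62}
advance → 47; now {49, 52, 56, 61, 62}
advance → 49; now {52, 56, 61, 62}
insert 25 → {25, 52, 56, 61, 62}
insert 45 → {25, 45, 52, 56, 61, 62}
insert 66 → {25, 45, 52, 56, 61, 62, 66}
advance → 25; now {45, 52, 56, 61, 62, 66}

45, 52, 56, 61, 62, 66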